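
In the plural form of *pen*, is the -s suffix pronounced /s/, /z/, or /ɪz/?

/z/

The stem *pen* ends in a voiced non-sibilant sound.
The plural suffix surfaces as /ɪz/ after sibilants, /s/ after other voiceless consonants, and /z/ after other voiced sounds.
So the plural -s on *pen* is pronounced /z/.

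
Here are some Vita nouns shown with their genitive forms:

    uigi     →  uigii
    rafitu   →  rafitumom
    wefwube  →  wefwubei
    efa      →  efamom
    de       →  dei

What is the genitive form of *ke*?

The pattern is front/back vowel harmony: -i when the last vowel of the stem is a front vowel (*uigi*, *wefwube*, *de*); -mom when the last vowel of the stem is a back vowel (*rafitu*, *efa*).
Since the last vowel of *ke* is /e/ (a front vowel), it takes -i, giving *kei*.

kei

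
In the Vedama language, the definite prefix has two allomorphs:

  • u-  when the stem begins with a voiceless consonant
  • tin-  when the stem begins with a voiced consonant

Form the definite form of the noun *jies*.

tinjies

Since the first consonant of *jies* is /j/ (voiced), it takes tin-, giving *tinjies*.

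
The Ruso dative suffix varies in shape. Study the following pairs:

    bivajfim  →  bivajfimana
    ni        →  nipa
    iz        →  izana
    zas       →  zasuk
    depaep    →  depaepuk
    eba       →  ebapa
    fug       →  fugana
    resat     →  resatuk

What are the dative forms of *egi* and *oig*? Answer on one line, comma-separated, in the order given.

The pattern is voicing of the final sound: -uk when the stem ends in a voiceless consonant (*zas*, *depaep*, *resat*); -ana when the stem ends in a voiced consonant (*bivajfim*, *iz*, *fug*); -pa when the stem ends in a vowel (*ni*, *eba*).
The final sound of *egi* is /i/, which is a vowel, so the suffix is -pa, giving *egipa*.
The final sound of *oig* is /g/, which is a voiced consonant, so the suffix is -ana, giving *oigana*.

egipa, oigana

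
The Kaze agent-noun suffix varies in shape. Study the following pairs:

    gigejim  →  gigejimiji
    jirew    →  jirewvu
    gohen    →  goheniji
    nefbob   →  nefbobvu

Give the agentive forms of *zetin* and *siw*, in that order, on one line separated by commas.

zetiniji, siwvu

The pattern is nasality of the final consonant: -iji when the stem ends in a nasal (*gigejim*, *gohen*); -vu when the stem ends in a non-nasal consonant (*jirew*, *nefbob*).
*zetin*: final consonant = /n/, a nasal → -iji → *zetiniji*.
The final consonant of *siw* is /w/, which is non-nasal, so the suffix is -vu, giving *siwvu*.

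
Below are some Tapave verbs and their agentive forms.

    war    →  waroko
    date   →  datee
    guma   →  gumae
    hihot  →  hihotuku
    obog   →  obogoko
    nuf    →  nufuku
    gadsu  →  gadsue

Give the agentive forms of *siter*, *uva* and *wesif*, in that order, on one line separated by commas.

siteroko, uvae, wesifuku

Looking at the final sound of each stem: -uku when the stem ends in a voiceless consonant (*hihot*, *nuf*); -oko when the stem ends in a voiced consonant (*war*, *obog*); -e when the stem ends in a vowel (*date*, *guma*, *gadsu*).
The final sound of *siter* is /r/, which is a voiced consonant, so the suffix is -oko, giving *siteroko*.
*uva* — final sound /a/ (a vowel) → -e → *uvae*.
Since the final sound of *wesif* is /f/ (a voiceless consonant), it takes -uku, giving *wesifuku*.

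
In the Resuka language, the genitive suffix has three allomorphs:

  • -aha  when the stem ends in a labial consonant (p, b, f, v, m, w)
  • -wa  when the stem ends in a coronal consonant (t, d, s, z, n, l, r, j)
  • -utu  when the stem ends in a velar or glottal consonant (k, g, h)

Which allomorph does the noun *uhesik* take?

-utu

*uhesik* — final consonant /k/ (velar/glottal) → -utu.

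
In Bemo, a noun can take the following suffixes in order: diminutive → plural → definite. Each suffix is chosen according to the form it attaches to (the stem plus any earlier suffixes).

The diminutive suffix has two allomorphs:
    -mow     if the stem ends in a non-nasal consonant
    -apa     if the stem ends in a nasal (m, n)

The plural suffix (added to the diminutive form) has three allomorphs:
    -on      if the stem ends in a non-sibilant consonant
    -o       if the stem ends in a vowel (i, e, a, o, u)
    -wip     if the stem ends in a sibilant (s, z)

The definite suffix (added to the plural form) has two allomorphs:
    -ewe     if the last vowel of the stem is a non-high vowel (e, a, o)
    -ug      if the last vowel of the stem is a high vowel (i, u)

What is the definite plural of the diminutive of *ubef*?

Since the final consonant of *ubef* is /f/ (non-nasal), it takes -mow, giving *ubefmow*.
The final sound of the diminutive form *ubefmow* is /w/, which is a non-sibilant consonant, so the plural suffix is -on, giving *ubefmowon*.
The plural form *ubefmowon*: last vowel = /o/, a non-high vowel → -ewe → *ubefmowonewe*.

ubefmowonewe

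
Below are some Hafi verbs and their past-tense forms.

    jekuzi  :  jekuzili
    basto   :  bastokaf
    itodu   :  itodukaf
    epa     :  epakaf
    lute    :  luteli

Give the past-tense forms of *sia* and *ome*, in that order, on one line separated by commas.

siakaf, omeli

The suffix is conditioned by the last vowel: -li when the last vowel of the stem is a front vowel (*jekuzi*, *lute*); -kaf when the last vowel of the stem is a back vowel (*basto*, *itodu*, *epa*).
*sia*: last vowel = /a/, a back vowel → -kaf → *siakaf*.
*ome*: last vowel = /e/, a front vowel → -li → *omeli*.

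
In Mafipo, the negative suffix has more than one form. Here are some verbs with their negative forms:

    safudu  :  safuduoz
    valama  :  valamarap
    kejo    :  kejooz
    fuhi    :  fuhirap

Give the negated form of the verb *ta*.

tarap

Looking at the last vowel of each stem: -oz when the last vowel of the stem is a rounded vowel (*safudu*, *kejo*); -rap when the last vowel of the stem is an unrounded vowel (*valama*, *fuhi*).
*ta*: last vowel = /a/, an unrounded vowel → -rap → *tarap*.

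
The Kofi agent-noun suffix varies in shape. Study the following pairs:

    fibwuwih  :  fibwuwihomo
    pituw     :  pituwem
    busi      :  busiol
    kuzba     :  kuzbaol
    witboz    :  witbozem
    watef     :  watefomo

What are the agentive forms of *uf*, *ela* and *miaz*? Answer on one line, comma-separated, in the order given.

Looking at the final sound of each stem: -omo when the stem ends in a voiceless consonant (*fibwuwih*, *watef*); -em when the stem ends in a voiced consonant (*pituw*, *witboz*); -ol when the stem ends in a vowel (*busi*, *kuzba*).
*uf*: final sound = /f/, a voiceless consonant → -omo → *ufomo*.
*ela*: final sound = /a/, a vowel → -ol → *elaol*.
*miaz* — final sound /z/ (a voiced consonant) → -em → *miazem*.

ufomo, elaol, miazem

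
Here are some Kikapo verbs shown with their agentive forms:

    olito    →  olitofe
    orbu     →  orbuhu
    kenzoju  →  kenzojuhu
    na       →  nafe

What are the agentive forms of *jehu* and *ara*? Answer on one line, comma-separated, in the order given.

jehuhu, arafe

Looking at the last vowel of each stem: -hu when the last vowel of the stem is a high vowel (*orbu*, *kenzoju*); -fe when the last vowel of the stem is a non-high vowel (*olito*, *na*).
The last vowel of *jehu* is /u/, which is a high vowel, so the suffix is -hu, giving *jehuhu*.
Since the last vowel of *ara* is /a/ (a non-high vowel), it takes -fe, giving *arafe*.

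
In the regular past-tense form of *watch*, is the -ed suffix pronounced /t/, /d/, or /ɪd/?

/t/

The stem *watch* ends in a voiceless consonant other than /t/.
The -ed suffix is realized as /ɪd/ after /t, d/; as /t/ after other voiceless consonants; and as /d/ after other voiced sounds.
So -ed on *watch* is pronounced /t/.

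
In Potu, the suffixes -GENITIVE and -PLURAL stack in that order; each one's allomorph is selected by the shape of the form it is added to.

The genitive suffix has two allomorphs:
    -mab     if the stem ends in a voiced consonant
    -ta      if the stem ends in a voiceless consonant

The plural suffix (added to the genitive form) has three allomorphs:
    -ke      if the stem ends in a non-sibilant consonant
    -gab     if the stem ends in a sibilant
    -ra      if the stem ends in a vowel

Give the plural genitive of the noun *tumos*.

*tumos* — final consonant /s/ (voiceless) → -ta → *tumosta*.
The genitive form *tumosta* — final sound /a/ (a vowel) → -ra → *tumostara*.

tumostara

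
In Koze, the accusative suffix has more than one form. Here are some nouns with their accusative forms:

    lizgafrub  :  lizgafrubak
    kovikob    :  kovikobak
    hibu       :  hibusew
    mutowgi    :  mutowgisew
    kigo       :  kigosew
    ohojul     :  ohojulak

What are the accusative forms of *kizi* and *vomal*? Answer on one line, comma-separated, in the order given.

The alternation tracks the final sound of the stem — -ak when the stem ends in a consonant (*lizgafrub*, *kovikob*, *ohojul*); -sew when the stem ends in a vowel (*hibu*, *mutowgi*, *kigo*).
Since the final sound of *kizi* is /i/ (a vowel), it takes -sew, giving *kizisew*.
*vomal* — final sound /l/ (a consonant) → -ak → *vomalak*.

kizisew, vomalak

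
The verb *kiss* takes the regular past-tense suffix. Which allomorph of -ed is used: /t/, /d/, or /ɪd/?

/t/

The stem *kiss* ends in a voiceless consonant other than /t/.
The -ed suffix is realized as /ɪd/ after /t, d/; as /t/ after other voiceless consonants; and as /d/ after other voiced sounds.
So -ed on *kiss* is pronounced /t/.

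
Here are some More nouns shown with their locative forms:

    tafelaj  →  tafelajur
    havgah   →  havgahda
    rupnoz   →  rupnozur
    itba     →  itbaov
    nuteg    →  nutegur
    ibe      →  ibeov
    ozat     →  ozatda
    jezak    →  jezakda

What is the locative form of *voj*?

vojur

The pattern is voicing of the final sound: -da when the stem ends in a voiceless consonant (*havgah*, *ozat*, *jezak*); -ur when the stem ends in a voiced consonant (*tafelaj*, *rupnoz*, *nuteg*); -ov when the stem ends in a vowel (*itba*, *ibe*).
*voj* — final sound /j/ (a voiced consonant) → -ur → *vojur*.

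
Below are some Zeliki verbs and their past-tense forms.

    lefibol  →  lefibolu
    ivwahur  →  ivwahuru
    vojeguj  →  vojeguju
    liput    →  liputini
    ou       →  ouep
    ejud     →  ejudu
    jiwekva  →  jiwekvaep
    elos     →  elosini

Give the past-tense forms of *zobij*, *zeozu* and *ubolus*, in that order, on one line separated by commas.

zobiju, zeozuep, ubolusini

The pattern is voicing of the final sound: -ini when the stem ends in a voiceless consonant (*liput*, *elos*); -u when the stem ends in a voiced consonant (*lefibol*, *ivwahur*, *vojeguj*, *ejud*); -ep when the stem ends in a vowel (*ou*, *jiwekva*).
The final sound of *zobij* is /j/, which is a voiced consonant, so the suffix is -u, giving *zobiju*.
*zeozu*: final sound = /u/, a vowel → -ep → *zeozuep*.
*ubolus* — final sound /s/ (a voiceless consonant) → -ini → *ubolusini*.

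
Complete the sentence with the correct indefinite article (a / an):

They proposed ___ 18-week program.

an

The indefinite article is chosen by the initial *sound* of the following word, not its spelling.
The number *18* is spoken "eighteen", beginning with /ˌeɪˈtiːn/ — a vowel sound.
So the article is *an*: They proposed an 18-week program.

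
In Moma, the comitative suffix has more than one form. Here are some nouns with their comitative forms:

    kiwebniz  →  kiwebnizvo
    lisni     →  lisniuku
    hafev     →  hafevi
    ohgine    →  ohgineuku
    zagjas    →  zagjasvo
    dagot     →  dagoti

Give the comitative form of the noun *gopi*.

The alternation tracks the final sound of the stem — -vo when the stem ends in a sibilant (*kiwebniz*, *zagjas*); -i when the stem ends in a non-sibilant consonant (*hafev*, *dagot*); -uku when the stem ends in a vowel (*lisni*, *ohgine*).
*gopi* — final sound /i/ (a vowel) → -uku → *gopiuku*.

gopiuku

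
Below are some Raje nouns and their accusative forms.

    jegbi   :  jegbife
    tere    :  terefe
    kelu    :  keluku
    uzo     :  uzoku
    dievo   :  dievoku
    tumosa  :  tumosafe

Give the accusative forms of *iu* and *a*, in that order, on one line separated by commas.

The pattern is rounding harmony: -ku when the last vowel of the stem is a rounded vowel (*kelu*, *uzo*, *dievo*); -fe when the last vowel of the stem is an unrounded vowel (*jegbi*, *tere*, *tumosa*).
*iu* — last vowel /u/ (a rounded vowel) → -ku → *iuku*.
*a*: last vowel = /a/, an unrounded vowel → -fe → *afe*.

iuku, afe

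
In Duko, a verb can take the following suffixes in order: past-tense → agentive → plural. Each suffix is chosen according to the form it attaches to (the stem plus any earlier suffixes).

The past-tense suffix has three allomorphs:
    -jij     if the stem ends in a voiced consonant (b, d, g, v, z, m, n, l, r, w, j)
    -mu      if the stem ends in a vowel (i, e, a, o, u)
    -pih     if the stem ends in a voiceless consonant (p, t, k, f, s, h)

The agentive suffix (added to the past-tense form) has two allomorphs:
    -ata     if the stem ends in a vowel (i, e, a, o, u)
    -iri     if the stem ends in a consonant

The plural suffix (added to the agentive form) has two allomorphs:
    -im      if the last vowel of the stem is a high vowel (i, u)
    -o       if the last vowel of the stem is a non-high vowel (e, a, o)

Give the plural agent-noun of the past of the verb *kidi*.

kidimuatao

*kidi* — final sound /i/ (a vowel) → -mu → *kidimu*.
The final sound of the past-tense form *kidimu* is /u/, which is a vowel, so the agentive suffix is -ata, giving *kidimuata*.
The agentive form *kidimuata*: last vowel = /a/, a non-high vowel → -o → *kidimuatao*.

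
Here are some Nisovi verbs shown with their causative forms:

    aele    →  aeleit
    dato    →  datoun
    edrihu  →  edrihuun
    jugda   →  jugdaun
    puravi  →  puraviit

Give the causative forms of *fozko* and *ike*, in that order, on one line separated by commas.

The alternation tracks the last vowel of the stem — -it when the last vowel of the stem is a front vowel (*aele*, *puravi*); -un when the last vowel of the stem is a back vowel (*dato*, *edrihu*, *jugda*).
Since the last vowel of *fozko* is /o/ (a back vowel), it takes -un, giving *fozkoun*.
*ike* — last vowel /e/ (a front vowel) → -it → *ikeit*.

fozkoun, ikeit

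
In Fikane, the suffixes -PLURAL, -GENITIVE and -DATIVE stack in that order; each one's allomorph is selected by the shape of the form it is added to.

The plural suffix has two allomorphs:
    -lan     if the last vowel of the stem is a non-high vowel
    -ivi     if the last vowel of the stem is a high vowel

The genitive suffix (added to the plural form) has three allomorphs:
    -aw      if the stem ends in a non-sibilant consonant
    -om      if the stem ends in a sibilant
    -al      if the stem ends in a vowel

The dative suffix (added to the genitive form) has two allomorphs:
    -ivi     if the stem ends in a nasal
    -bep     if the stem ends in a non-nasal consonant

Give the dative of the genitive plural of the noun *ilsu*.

*ilsu*: last vowel = /u/, a high vowel → -ivi → *ilsuivi*.
The plural form *ilsuivi* — final sound /i/ (a vowel) → -al → *ilsuivial*.
The genitive form *ilsuivial* — final consonant /l/ (non-nasal) → -bep → *ilsuivialbep*.

ilsuivialbep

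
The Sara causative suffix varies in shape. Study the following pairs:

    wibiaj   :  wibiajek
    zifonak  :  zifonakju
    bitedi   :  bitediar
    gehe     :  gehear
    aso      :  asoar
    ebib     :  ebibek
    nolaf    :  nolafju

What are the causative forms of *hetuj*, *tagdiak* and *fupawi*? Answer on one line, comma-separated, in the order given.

Looking at the final sound of each stem: -ju when the stem ends in a voiceless consonant (*zifonak*, *nolaf*); -ek when the stem ends in a voiced consonant (*wibiaj*, *ebib*); -ar when the stem ends in a vowel (*bitedi*, *gehe*, *aso*).
*hetuj* — final sound /j/ (a voiced consonant) → -ek → *hetujek*.
Since the final sound of *tagdiak* is /k/ (a voiceless consonant), it takes -ju, giving *tagdiakju*.
*fupawi*: final sound = /i/, a vowel → -ar → *fupawiar*.

hetujek, tagdiakju, fupawiar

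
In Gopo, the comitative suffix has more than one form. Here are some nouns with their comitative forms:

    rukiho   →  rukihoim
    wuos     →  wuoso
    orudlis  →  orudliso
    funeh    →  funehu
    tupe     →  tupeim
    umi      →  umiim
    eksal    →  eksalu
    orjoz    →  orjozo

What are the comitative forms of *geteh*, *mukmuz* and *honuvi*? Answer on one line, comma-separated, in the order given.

The alternation tracks the final sound of the stem — -o when the stem ends in a sibilant (*wuos*, *orudlis*, *orjoz*); -u when the stem ends in a non-sibilant consonant (*funeh*, *eksal*); -im when the stem ends in a vowel (*rukiho*, *tupe*, *umi*).
The final sound of *geteh* is /h/, which is a non-sibilant consonant, so the suffix is -u, giving *getehu*.
*mukmuz*: final sound = /z/, a sibilant → -o → *mukmuzo*.
*honuvi*: final sound = /i/, a vowel → -im → *honuviim*.

getehu, mukmuzo, honuviim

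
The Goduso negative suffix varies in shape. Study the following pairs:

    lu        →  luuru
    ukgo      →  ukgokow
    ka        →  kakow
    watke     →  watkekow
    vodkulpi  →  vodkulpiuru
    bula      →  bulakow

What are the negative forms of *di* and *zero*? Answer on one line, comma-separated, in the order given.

diuru, zerokow

The alternation tracks the last vowel of the stem — -uru when the last vowel of the stem is a high vowel (*lu*, *vodkulpi*); -kow when the last vowel of the stem is a non-high vowel (*ukgo*, *ka*, *watke*, *bula*).
*di*: last vowel = /i/, a high vowel → -uru → *diuru*.
Since the last vowel of *zero* is /o/ (a non-high vowel), it takes -kow, giving *zerokow*.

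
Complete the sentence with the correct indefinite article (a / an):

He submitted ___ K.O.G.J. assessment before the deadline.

a

The indefinite article is chosen by the initial *sound* of the following word, not its spelling.
The initialism *K.O.G.J.* is read letter by letter; the first letter, K, is pronounced /keɪ/, which begins with a consonant sound.
So the article is *a*: He submitted a K.O.G.J. assessment before the deadline.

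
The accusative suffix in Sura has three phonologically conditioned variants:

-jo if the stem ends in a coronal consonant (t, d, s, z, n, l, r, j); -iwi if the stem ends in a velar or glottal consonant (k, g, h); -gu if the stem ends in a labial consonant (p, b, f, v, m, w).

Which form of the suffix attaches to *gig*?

-iwi

Since the final consonant of *gig* is /g/ (velar/glottal), it takes -iwi.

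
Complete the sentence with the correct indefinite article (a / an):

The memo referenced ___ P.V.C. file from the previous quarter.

The indefinite article is chosen by the initial *sound* of the following word, not its spelling.
The initialism *P.V.C.* is read letter by letter; the first letter, P, is pronounced /piː/, which begins with a consonant sound.
So the article is *a*: The memo referenced a P.V.C. file from the previous quarter.

a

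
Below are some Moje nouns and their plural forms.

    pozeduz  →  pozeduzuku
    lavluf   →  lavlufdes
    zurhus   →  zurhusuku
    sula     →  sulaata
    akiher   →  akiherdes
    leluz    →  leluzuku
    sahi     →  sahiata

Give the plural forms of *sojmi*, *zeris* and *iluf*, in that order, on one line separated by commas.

The pattern is sibilance of the final sound: -uku when the stem ends in a sibilant (*pozeduz*, *zurhus*, *leluz*); -des when the stem ends in a non-sibilant consonant (*lavluf*, *akiher*); -ata when the stem ends in a vowel (*sula*, *sahi*).
*sojmi*: final sound = /i/, a vowel → -ata → *sojmiata*.
*zeris*: final sound = /s/, a sibilant → -uku → *zerisuku*.
The final sound of *iluf* is /f/, which is a non-sibilant consonant, so the suffix is -des, giving *ilufdes*.

sojmiata, zerisuku, ilufdes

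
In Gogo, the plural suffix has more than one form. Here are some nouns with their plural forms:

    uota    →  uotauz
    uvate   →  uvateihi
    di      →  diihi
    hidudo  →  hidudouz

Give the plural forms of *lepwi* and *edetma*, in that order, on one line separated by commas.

The alternation tracks the last vowel of the stem — -ihi when the last vowel of the stem is a front vowel (*uvate*, *di*); -uz when the last vowel of the stem is a back vowel (*uota*, *hidudo*).
*lepwi*: last vowel = /i/, a front vowel → -ihi → *lepwiihi*.
*edetma* — last vowel /a/ (a back vowel) → -uz → *edetmauz*.

lepwiihi, edetmauz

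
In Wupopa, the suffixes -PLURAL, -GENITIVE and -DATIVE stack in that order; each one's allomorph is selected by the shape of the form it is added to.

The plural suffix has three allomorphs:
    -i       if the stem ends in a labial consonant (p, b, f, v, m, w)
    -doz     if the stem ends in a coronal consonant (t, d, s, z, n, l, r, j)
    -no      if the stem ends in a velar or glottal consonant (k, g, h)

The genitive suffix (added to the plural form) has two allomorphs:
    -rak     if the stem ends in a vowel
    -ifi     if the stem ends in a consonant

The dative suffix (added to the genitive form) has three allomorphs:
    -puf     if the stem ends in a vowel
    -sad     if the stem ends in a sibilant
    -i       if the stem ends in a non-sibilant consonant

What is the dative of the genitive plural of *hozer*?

hozerdozifipuf

*hozer* — final consonant /r/ (coronal) → -doz → *hozerdoz*.
The plural form *hozerdoz* — final sound /z/ (a consonant) → -ifi → *hozerdozifi*.
Since the final sound of the genitive form *hozerdozifi* is /i/ (a vowel), it takes -puf, giving *hozerdozifipuf*.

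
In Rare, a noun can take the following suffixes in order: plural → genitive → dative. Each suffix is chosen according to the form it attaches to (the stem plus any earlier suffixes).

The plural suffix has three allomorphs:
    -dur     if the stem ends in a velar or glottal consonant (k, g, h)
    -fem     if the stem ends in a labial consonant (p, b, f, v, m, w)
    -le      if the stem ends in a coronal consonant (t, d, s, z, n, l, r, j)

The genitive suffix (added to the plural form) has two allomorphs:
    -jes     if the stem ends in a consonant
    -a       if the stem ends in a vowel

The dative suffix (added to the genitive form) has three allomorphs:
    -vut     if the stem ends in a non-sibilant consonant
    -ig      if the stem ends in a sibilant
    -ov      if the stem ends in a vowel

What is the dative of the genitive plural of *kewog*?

*kewog*: final consonant = /g/, velar/glottal → -dur → *kewogdur*.
The final sound of the plural form *kewogdur* is /r/, which is a consonant, so the genitive suffix is -jes, giving *kewogdurjes*.
The genitive form *kewogdurjes* — final sound /s/ (a sibilant) → -ig → *kewogdurjesig*.

kewogdurjesig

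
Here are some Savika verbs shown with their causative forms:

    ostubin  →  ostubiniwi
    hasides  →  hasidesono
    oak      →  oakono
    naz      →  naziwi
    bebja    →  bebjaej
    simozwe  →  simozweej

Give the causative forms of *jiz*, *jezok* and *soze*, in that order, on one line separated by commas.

jiziwi, jezokono, sozeej

The suffix is conditioned by the final sound: -ono when the stem ends in a voiceless consonant (*hasides*, *oak*); -iwi when the stem ends in a voiced consonant (*ostubin*, *naz*); -ej when the stem ends in a vowel (*bebja*, *simozwe*).
The final sound of *jiz* is /z/, which is a voiced consonant, so the suffix is -iwi, giving *jiziwi*.
Since the final sound of *jezok* is /k/ (a voiceless consonant), it takes -ono, giving *jezokono*.
Since the final sound of *soze* is /e/ (a vowel), it takes -ej, giving *sozeej*.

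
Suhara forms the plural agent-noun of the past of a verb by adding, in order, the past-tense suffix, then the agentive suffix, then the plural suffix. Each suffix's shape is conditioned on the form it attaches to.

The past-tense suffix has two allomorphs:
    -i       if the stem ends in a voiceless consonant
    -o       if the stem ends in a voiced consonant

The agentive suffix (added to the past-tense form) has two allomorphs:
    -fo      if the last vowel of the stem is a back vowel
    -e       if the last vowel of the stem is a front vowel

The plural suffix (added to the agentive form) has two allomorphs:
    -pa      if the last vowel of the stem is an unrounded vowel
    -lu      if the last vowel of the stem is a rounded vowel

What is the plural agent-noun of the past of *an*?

anofolu

Since the final consonant of *an* is /n/ (voiced), it takes -o, giving *ano*.
The past-tense form *ano*: last vowel = /o/, a back vowel → -fo → *anofo*.
The agentive form *anofo*: last vowel = /o/, a rounded vowel → -lu → *anofolu*.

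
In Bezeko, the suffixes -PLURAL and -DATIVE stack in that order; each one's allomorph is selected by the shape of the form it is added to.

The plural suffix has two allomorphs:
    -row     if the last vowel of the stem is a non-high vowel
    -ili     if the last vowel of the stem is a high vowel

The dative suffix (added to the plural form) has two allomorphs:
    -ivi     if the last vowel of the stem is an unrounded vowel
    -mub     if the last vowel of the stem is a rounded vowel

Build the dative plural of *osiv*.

osiviliivi

The last vowel of *osiv* is /i/, which is a high vowel, so the plural suffix is -ili, giving *osivili*.
The plural form *osivili* — last vowel /i/ (an unrounded vowel) → -ivi → *osiviliivi*.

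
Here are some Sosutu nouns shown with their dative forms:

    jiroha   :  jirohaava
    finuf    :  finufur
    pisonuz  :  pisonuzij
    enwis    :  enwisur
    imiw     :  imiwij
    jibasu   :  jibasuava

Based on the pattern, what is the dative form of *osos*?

ososur

Looking at the final sound of each stem: -ur when the stem ends in a voiceless consonant (*finuf*, *enwis*); -ij when the stem ends in a voiced consonant (*pisonuz*, *imiw*); -ava when the stem ends in a vowel (*jiroha*, *jibasu*).
*osos*: final sound = /s/, a voiceless consonant → -ur → *ososur*.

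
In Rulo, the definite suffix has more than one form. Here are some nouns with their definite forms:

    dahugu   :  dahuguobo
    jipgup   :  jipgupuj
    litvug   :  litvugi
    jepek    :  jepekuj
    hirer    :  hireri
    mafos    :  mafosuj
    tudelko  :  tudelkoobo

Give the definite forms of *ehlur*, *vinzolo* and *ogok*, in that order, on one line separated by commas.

The pattern is voicing of the final sound: -uj when the stem ends in a voiceless consonant (*jipgup*, *jepek*, *mafos*); -i when the stem ends in a voiced consonant (*litvug*, *hirer*); -obo when the stem ends in a vowel (*dahugu*, *tudelko*).
The final sound of *ehlur* is /r/, which is a voiced consonant, so the suffix is -i, giving *ehluri*.
*vinzolo*: final sound = /o/, a vowel → -obo → *vinzoloobo*.
The final sound of *ogok* is /k/, which is a voiceless consonant, so the suffix is -uj, giving *ogokuj*.

ehluri, vinzoloobo, ogokuj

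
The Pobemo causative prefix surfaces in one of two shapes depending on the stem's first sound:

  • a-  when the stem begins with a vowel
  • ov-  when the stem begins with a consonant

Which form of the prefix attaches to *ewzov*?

*ewzov*: first sound = /e/, a vowel → a-.

a-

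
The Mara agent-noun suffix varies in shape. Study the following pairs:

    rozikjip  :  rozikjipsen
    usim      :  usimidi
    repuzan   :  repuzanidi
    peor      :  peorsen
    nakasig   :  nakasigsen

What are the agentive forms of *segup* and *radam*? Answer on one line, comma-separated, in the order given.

The suffix is conditioned by the final consonant: -idi when the stem ends in a nasal (*usim*, *repuzan*); -sen when the stem ends in a non-nasal consonant (*rozikjip*, *peor*, *nakasig*).
Since the final consonant of *segup* is /p/ (non-nasal), it takes -sen, giving *segupsen*.
*radam*: final consonant = /m/, a nasal → -idi → *radamidi*.

segupsen, radamidi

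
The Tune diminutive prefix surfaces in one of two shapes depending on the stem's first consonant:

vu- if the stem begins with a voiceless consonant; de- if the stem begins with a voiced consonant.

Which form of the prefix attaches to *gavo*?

de-

*gavo* — first consonant /g/ (voiced) → de-.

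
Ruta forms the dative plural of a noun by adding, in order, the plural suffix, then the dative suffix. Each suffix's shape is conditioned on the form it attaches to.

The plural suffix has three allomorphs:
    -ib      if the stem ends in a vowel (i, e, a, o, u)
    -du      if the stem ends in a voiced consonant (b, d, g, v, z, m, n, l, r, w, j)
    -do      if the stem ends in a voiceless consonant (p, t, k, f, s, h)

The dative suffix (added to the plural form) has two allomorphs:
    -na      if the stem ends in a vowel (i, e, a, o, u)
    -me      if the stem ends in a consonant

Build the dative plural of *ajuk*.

*ajuk* — final sound /k/ (a voiceless consonant) → -do → *ajukdo*.
The plural form *ajukdo* — final sound /o/ (a vowel) → -na → *ajukdona*.

ajukdona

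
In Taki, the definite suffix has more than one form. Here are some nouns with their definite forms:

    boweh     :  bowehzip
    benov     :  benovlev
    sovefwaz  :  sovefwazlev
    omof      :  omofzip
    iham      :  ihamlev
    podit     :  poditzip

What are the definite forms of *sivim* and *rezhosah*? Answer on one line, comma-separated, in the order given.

Looking at the final consonant of each stem: -zip when the stem ends in a voiceless consonant (*boweh*, *omof*, *podit*); -lev when the stem ends in a voiced consonant (*benov*, *sovefwaz*, *iham*).
*sivim*: final consonant = /m/, voiced → -lev → *sivimlev*.
The final consonant of *rezhosah* is /h/, which is voiceless, so the suffix is -zip, giving *rezhosahzip*.

sivimlev, rezhosahzip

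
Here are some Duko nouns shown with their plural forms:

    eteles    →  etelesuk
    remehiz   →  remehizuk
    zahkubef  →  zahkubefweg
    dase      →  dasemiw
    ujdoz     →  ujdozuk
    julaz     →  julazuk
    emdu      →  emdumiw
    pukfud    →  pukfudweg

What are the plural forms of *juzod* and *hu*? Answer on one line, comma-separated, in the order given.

The pattern is sibilance of the final sound: -uk when the stem ends in a sibilant (*eteles*, *remehiz*, *ujdoz*, *julaz*); -weg when the stem ends in a non-sibilant consonant (*zahkubef*, *pukfud*); -miw when the stem ends in a vowel (*dase*, *emdu*).
*juzod*: final sound = /d/, a non-sibilant consonant → -weg → *juzodweg*.
*hu* — final sound /u/ (a vowel) → -miw → *humiw*.

juzodweg, humiw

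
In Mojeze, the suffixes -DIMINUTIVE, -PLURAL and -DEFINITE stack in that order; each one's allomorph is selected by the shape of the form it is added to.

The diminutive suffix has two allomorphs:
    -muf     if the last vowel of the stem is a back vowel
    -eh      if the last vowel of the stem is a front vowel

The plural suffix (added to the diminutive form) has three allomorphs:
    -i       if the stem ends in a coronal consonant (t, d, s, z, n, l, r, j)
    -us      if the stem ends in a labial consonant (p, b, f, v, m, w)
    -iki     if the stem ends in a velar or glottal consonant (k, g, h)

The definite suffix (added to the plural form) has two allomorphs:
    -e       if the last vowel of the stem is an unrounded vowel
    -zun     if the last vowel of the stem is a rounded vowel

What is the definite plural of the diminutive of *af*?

afmufuszun

Since the last vowel of *af* is /a/ (a back vowel), it takes -muf, giving *afmuf*.
The diminutive form *afmuf*: final consonant = /f/, labial → -us → *afmufus*.
The plural form *afmufus* — last vowel /u/ (a rounded vowel) → -zun → *afmufuszun*.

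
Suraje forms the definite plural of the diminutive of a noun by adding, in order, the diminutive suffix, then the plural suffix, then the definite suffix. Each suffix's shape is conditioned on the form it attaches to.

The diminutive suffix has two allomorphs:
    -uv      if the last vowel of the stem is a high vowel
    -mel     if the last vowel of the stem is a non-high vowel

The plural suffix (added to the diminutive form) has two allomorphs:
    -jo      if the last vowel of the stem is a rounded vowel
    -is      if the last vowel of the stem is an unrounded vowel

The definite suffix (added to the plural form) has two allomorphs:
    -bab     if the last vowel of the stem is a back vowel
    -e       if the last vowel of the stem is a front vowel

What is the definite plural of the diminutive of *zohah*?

zohahmelise

Since the last vowel of *zohah* is /a/ (a non-high vowel), it takes -mel, giving *zohahmel*.
The last vowel of the diminutive form *zohahmel* is /e/, which is an unrounded vowel, so the plural suffix is -is, giving *zohahmelis*.
The plural form *zohahmelis* — last vowel /i/ (a front vowel) → -e → *zohahmelise*.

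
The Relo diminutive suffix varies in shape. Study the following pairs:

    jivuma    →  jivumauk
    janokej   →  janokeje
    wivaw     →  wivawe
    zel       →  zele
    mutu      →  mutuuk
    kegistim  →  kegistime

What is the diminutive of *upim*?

Looking at the final sound of each stem: -e when the stem ends in a consonant (*janokej*, *wivaw*, *zel*, *kegistim*); -uk when the stem ends in a vowel (*jivuma*, *mutu*).
The final sound of *upim* is /m/, which is a consonant, so the suffix is -e, giving *upime*.

upime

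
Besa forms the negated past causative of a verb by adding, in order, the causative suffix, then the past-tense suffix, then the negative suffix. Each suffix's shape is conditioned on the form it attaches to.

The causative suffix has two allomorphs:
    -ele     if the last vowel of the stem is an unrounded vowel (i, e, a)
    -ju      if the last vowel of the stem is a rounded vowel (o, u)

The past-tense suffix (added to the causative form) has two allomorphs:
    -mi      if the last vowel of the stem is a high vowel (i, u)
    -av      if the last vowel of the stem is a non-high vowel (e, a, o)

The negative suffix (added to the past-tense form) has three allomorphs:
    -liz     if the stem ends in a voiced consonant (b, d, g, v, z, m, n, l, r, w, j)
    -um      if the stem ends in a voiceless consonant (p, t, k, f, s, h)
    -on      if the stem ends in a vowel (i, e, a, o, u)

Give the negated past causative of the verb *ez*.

ezeleavliz

The last vowel of *ez* is /e/, which is an unrounded vowel, so the causative suffix is -ele, giving *ezele*.
Since the last vowel of the causative form *ezele* is /e/ (a non-high vowel), it takes -av, giving *ezeleav*.
The final sound of the past-tense form *ezeleav* is /v/, which is a voiced consonant, so the negative suffix is -liz, giving *ezeleavliz*.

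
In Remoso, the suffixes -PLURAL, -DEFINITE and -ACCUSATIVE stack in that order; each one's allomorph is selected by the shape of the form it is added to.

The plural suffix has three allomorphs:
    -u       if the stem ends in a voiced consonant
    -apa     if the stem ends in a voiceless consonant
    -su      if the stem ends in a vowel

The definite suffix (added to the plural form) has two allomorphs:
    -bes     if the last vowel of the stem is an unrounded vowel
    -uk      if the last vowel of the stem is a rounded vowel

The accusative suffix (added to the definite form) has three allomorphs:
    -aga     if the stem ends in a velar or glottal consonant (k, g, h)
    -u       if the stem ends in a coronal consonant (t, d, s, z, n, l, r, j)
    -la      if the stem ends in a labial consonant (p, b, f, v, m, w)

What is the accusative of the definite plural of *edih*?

edihapabesu

*edih* — final sound /h/ (a voiceless consonant) → -apa → *edihapa*.
The last vowel of the plural form *edihapa* is /a/, which is an unrounded vowel, so the definite suffix is -bes, giving *edihapabes*.
Since the final consonant of the definite form *edihapabes* is /s/ (coronal), it takes -u, giving *edihapabesu*.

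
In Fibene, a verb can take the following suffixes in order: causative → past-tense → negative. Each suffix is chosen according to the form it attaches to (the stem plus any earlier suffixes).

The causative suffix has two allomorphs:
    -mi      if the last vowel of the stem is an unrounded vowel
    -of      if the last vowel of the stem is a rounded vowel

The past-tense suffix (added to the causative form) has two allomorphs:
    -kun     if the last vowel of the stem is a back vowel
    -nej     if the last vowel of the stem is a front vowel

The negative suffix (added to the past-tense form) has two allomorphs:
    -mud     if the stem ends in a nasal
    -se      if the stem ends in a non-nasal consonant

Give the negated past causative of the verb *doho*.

dohoofkunmud

*doho* — last vowel /o/ (a rounded vowel) → -of → *dohoof*.
Since the last vowel of the causative form *dohoof* is /o/ (a back vowel), it takes -kun, giving *dohoofkun*.
The past-tense form *dohoofkun*: final consonant = /n/, a nasal → -mud → *dohoofkunmud*.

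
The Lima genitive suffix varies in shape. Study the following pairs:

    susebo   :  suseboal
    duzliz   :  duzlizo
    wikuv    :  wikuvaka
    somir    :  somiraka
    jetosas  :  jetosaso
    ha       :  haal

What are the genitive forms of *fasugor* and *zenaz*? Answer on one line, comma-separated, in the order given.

Looking at the final sound of each stem: -o when the stem ends in a sibilant (*duzliz*, *jetosas*); -aka when the stem ends in a non-sibilant consonant (*wikuv*, *somir*); -al when the stem ends in a vowel (*susebo*, *ha*).
The final sound of *fasugor* is /r/, which is a non-sibilant consonant, so the suffix is -aka, giving *fasugoraka*.
The final sound of *zenaz* is /z/, which is a sibilant, so the suffix is -o, giving *zenazo*.

fasugoraka, zenazo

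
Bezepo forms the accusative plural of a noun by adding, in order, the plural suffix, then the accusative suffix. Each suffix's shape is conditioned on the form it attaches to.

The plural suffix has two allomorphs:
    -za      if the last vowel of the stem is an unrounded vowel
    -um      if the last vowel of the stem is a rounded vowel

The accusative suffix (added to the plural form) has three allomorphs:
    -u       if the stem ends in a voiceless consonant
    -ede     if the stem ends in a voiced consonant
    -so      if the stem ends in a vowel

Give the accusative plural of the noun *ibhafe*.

ibhafezaso

Since the last vowel of *ibhafe* is /e/ (an unrounded vowel), it takes -za, giving *ibhafeza*.
The plural form *ibhafeza*: final sound = /a/, a vowel → -so → *ibhafezaso*.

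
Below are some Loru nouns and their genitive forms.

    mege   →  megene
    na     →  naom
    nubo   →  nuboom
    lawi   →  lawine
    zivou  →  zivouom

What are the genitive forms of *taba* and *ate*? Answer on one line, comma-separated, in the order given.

The pattern is front/back vowel harmony: -ne when the last vowel of the stem is a front vowel (*mege*, *lawi*); -om when the last vowel of the stem is a back vowel (*na*, *nubo*, *zivou*).
Since the last vowel of *taba* is /a/ (a back vowel), it takes -om, giving *tabaom*.
*ate* — last vowel /e/ (a front vowel) → -ne → *atene*.

tabaom, atene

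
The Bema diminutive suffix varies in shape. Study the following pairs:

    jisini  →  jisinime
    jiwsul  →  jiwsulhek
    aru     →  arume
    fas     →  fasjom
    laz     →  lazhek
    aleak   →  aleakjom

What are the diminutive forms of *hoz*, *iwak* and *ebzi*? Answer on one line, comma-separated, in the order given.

The suffix is conditioned by the final sound: -jom when the stem ends in a voiceless consonant (*fas*, *aleak*); -hek when the stem ends in a voiced consonant (*jiwsul*, *laz*); -me when the stem ends in a vowel (*jisini*, *aru*).
*hoz*: final sound = /z/, a voiced consonant → -hek → *hozhek*.
Since the final sound of *iwak* is /k/ (a voiceless consonant), it takes -jom, giving *iwakjom*.
*ebzi* — final sound /i/ (a vowel) → -me → *ebzime*.

hozhek, iwakjom, ebzime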